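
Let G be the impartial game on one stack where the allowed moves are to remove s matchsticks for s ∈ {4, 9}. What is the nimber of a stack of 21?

Build the Grundy sequence with g(k) = mex{g(k−s) : s ∈ {4, 9}, s ≤ k}:
k:     0  1  2  3  4  5  6  7  8  9 10 11 12 13 14 15 16 17 18 19 20 21
g(k):  0  0  0  0  1  1  1  1  0  2  2  2  1  0  0  0  0  1  1  1  1  0
So g(21) = 0.

0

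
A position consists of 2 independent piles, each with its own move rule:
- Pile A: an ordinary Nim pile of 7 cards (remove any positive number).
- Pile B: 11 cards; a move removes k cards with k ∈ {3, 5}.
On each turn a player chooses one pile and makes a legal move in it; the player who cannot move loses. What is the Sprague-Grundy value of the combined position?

6

Pile A is a plain Nim pile of size 7, so its Grundy value is 7.
Build the Grundy sequence for pile B with g(k) = mex{g(k−s) : s ∈ {3, 5}, s ≤ k}:
g(0) = mex{} = 0
g(1) = mex{} = 0
g(2) = mex{} = 0
g(3) = mex{0} = 1
g(4) = mex{0} = 1
g(5) = mex{0} = 1
g(6) = mex{0,1} = 2
g(7) = mex{0,1} = 2
g(8) = mex{1} = 0
g(9) = mex{1,2} = 0
g(10) = mex{1,2} = 0
g(11) = mex{0,2} = 1
So g(11) = 1.
By the Sprague-Grundy theorem, the Grundy value of a sum of independent games is the XOR of the component values.
Combined value = 7 ⊕ 1 = 6.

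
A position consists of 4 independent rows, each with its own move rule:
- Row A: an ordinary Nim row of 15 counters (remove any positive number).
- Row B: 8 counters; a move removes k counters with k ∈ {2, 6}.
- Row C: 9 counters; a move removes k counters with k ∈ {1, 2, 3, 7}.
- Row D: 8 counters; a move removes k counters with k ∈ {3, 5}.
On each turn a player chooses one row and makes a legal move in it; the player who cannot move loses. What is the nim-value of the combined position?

14

Row A is a plain Nim row of size 15, so its Grundy value is 15.
Build the Grundy sequence for row B with g(k) = mex{g(k−s) : s ∈ {2, 6}, s ≤ k}:
k:     0  1  2  3  4  5  6  7  8
g(k):  0  0  1  1  0  0  1  1  0
So g(8) = 0.
Grundy values for row C (subtraction set {1, 2, 3, 7}):
g(0) = mex{} = 0
g(1) = mex{0} = 1
g(2) = mex{0,1} = 2
g(3) = mex{0,1,2} = 3
g(4) = mex{1,2,3} = 0
g(5) = mex{0,2,3} = 1
g(6) = mex{0,1,3} = 2
g(7) = mex{0,1,2} = 3
g(8) = mex{1,2,3} = 0
g(9) = mex{0,2,3} = 1
So g(9) = 1.
Build the Grundy sequence for row D with g(k) = mex{g(k−s) : s ∈ {3, 5}, s ≤ k}:
g(0) = mex{} = 0
g(1) = mex{} = 0
g(2) = mex{} = 0
g(3) = mex{0} = 1
g(4) = mex{0} = 1
g(5) = mex{0} = 1
g(6) = mex{0,1} = 2
g(7) = mex{0,1} = 2
g(8) = mex{1} = 0
So g(8) = 0.
The value of a disjunctive sum is the nim-sum of the parts.
Combined value = 15 XOR 0 XOR 1 XOR 0 = 14.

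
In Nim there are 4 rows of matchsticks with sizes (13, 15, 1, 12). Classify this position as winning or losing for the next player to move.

Nim-sum: 13 XOR 15 XOR 1 XOR 12 = 15.
The nim-sum is 15 ≠ 0, so this is an N-position: the player to move can win.

Winning position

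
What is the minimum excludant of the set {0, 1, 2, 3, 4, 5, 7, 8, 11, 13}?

6

The values 0, 1, 2, 3, 4, 5 are all present; 6 is the first non-negative integer missing from the set.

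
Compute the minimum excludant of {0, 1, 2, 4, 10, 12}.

3

The values 0, 1, 2 are all present; 3 is the first non-negative integer missing from the set.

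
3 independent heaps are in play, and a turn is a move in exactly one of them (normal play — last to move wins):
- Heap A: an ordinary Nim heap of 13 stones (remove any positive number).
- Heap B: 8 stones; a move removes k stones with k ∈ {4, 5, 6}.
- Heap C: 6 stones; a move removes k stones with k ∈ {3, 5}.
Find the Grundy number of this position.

13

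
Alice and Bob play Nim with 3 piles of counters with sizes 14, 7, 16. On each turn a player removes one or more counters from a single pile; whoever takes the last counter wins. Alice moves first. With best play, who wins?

Alice wins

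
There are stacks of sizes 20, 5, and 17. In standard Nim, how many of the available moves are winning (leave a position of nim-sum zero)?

0

Write each in binary and XOR column by column:
  10100  (20)
  00101  (5)
  10001  (17)
  -----
  00000  (0)
The nim-sum is already 0, so every move leaves a nonzero nim-sum — there are no winning moves.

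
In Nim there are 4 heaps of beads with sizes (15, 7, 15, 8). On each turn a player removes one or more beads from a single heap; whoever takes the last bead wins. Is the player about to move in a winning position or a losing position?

Bitwise XOR of the heap sizes:
  1111  (15)
  0111  (7)
  1111  (15)
  1000  (8)
  ----
  1111  (15)
The nim-sum is 15 ≠ 0, so this is an N-position: the player to move can win.

Winning position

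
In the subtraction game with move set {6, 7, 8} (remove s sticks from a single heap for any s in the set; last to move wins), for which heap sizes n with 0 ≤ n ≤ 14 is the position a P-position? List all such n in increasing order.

0, 1, 2, 3, 4, 5, 14

Compute g(0), g(1), … for moves {6, 7, 8}:
g(0) = mex{} = 0
g(1) = mex{} = 0
g(2) = mex{} = 0
g(3) = mex{} = 0
g(4) = mex{} = 0
g(5) = mex{} = 0
g(6) = mex{0} = 1
g(7) = mex{0} = 1
g(8) = mex{0} = 1
g(9) = mex{0} = 1
g(10) = mex{0} = 1
g(11) = mex{0} = 1
g(12) = mex{0,1} = 2
g(13) = mex{0,1} = 2
g(14) = mex{1} = 0
The P-positions (g = 0) in 0..14 are 0, 1, 2, 3, 4, 5, 14.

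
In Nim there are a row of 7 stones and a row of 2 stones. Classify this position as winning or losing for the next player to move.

In binary:
  111  (7)
  010  (2)
  ---
  101  (5)
The nim-sum is 5 ≠ 0, so this is an N-position: the player to move can win.

Winning position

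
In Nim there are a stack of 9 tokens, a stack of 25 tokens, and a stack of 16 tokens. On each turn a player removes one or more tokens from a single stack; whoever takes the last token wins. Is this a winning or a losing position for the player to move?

Losing position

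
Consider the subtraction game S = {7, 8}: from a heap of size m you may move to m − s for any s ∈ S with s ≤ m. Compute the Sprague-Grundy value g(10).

Grundy values for subtraction set {7, 8}:
k:     0  1  2  3  4  5  6  7  8  9 10
g(k):  0  0  0  0  0  0  0  1  1  1  1
So g(10) = 1.

1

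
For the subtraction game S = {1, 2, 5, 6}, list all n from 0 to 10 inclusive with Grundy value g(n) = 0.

0, 3, 7, 10

Build the Grundy sequence with g(k) = mex{g(k−s) : s ∈ {1, 2, 5, 6}, s ≤ k}:
g(0) = mex{} = 0
g(1) = mex{0} = 1
g(2) = mex{0,1} = 2
g(3) = mex{1,2} = 0
g(4) = mex{0,2} = 1
g(5) = mex{0,1} = 2
g(6) = mex{0,1,2} = 3
g(7) = mex{1,2,3} = 0
g(8) = mex{0,2,3} = 1
g(9) = mex{0,1} = 2
g(10) = mex{1,2} = 0
The P-positions (g = 0) in 0..10 are 0, 3, 7, 10.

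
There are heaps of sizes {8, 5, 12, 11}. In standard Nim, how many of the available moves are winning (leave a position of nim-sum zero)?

Nim-sum: 8 XOR 5 XOR 12 XOR 11 = 10.
The overall nim-sum is X = 10. A heap of size p has a winning move iff p XOR X < p (reduce it to p XOR X).
  8: 8 XOR 10 = 2 < 8 — winning move (to 2).
  5: 5 XOR 10 = 15 ≥ 5 — no move.
  12: 12 XOR 10 = 6 < 12 — winning move (to 6).
  11: 11 XOR 10 = 1 < 11 — winning move (to 1).
That gives 3 winning moves.

3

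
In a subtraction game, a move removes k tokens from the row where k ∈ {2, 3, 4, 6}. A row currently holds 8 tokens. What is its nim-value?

0

Build the Grundy sequence with g(k) = mex{g(k−s) : s ∈ {2, 3, 4, 6}, s ≤ k}:
k:     0  1  2  3  4  5  6  7  8
g(k):  0  0  1  1  2  2  3  3  0
So g(8) = 0.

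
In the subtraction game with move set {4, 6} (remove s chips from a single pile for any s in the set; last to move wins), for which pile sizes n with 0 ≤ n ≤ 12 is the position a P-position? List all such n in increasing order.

0, 1, 2, 3, 10, 11, 12

Grundy values for subtraction set {4, 6}:
k:     0  1  2  3  4  5  6  7  8  9 10 11 12
g(k):  0  0  0  0  1  1  1  1  2  2  0  0  0
The P-positions (g = 0) in 0..12 are 0, 1, 2, 3, 10, 11, 12.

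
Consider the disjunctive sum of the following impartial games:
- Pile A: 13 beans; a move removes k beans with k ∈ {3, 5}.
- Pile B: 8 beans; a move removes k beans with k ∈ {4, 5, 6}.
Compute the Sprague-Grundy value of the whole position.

3

Build the Grundy sequence for pile A with g(k) = mex{g(k−s) : s ∈ {3, 5}, s ≤ k}:
g(0) = mex{} = 0
g(1) = mex{} = 0
g(2) = mex{} = 0
g(3) = mex{0} = 1
g(4) = mex{0} = 1
g(5) = mex{0} = 1
g(6) = mex{0,1} = 2
g(7) = mex{0,1} = 2
g(8) = mex{1} = 0
g(9) = mex{1,2} = 0
g(10) = mex{1,2} = 0
g(11) = mex{0,2} = 1
g(12) = mex{0,2} = 1
g(13) = mex{0} = 1
So g(13) = 1.
Build the Grundy sequence for pile B with g(k) = mex{g(k−s) : s ∈ {4, 5, 6}, s ≤ k}:
k:     0  1  2  3  4  5  6  7  8
g(k):  0  0  0  0  1  1  1  1  2
So g(8) = 2.
The value of a disjunctive sum is the nim-sum of the parts.
Combined value = 1 XOR 2 = 3.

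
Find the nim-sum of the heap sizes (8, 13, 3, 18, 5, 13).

28

Bitwise XOR of the heap sizes:
  01000  (8)
  01101  (13)
  00011  (3)
  10010  (18)
  00101  (5)
  01101  (13)
  -----
  11100  (28)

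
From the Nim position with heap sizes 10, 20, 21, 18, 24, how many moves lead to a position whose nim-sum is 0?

Compute the nim-sum pairwise:
10 ⊕ 20 = 30
30 ⊕ 21 = 11
11 ⊕ 18 = 25
25 ⊕ 24 = 1
The overall nim-sum is X = 1. A heap of size p has a winning move iff p XOR X < p (reduce it to p XOR X).
  10: 10 XOR 1 = 11 ≥ 10 — no move.
  20: 20 XOR 1 = 21 ≥ 20 — no move.
  21: 21 XOR 1 = 20 < 21 — winning move (to 20).
  18: 18 XOR 1 = 19 ≥ 18 — no move.
  24: 24 XOR 1 = 25 ≥ 24 — no move.
That gives 1 winning move.

1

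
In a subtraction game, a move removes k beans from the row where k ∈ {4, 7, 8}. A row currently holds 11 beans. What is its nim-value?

Grundy values for subtraction set {4, 7, 8}:
k:     0  1  2  3  4  5  6  7  8  9 10 11
g(k):  0  0  0  0  1  1  1  1  2  2  2  2
So g(11) = 2.

2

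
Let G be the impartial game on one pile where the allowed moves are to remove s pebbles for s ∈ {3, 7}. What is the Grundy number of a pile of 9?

1

Compute g(0), g(1), … for moves {3, 7}:
g(0) = mex{} = 0
g(1) = mex{} = 0
g(2) = mex{} = 0
g(3) = mex{0} = 1
g(4) = mex{0} = 1
g(5) = mex{0} = 1
g(6) = mex{1} = 0
g(7) = mex{0,1} = 2
g(8) = mex{0,1} = 2
g(9) = mex{0} = 1
So g(9) = 1.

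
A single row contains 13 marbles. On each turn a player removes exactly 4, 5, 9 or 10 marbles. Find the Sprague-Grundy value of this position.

Build the Grundy sequence with g(k) = mex{g(k−s) : s ∈ {4, 5, 9, 10}, s ≤ k}:
g(0) = mex{} = 0
g(1) = mex{} = 0
g(2) = mex{} = 0
g(3) = mex{} = 0
g(4) = mex{0} = 1
g(5) = mex{0} = 1
g(6) = mex{0} = 1
g(7) = mex{0} = 1
g(8) = mex{0,1} = 2
g(9) = mex{0,1} = 2
g(10) = mex{0,1} = 2
g(11) = mex{0,1} = 2
g(12) = mex{0,1,2} = 3
g(13) = mex{0,1,2} = 3
So g(13) = 3.

3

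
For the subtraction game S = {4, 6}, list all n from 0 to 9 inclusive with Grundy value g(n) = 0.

0, 1, 2, 3

Grundy values for subtraction set {4, 6}:
g(0) = mex{} = 0
g(1) = mex{} = 0
g(2) = mex{} = 0
g(3) = mex{} = 0
g(4) = mex{0} = 1
g(5) = mex{0} = 1
g(6) = mex{0} = 1
g(7) = mex{0} = 1
g(8) = mex{0,1} = 2
g(9) = mex{0,1} = 2
The P-positions (g = 0) in 0..9 are 0, 1, 2, 3.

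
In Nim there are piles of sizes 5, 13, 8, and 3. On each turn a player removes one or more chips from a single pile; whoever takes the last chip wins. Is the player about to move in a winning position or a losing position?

Winning position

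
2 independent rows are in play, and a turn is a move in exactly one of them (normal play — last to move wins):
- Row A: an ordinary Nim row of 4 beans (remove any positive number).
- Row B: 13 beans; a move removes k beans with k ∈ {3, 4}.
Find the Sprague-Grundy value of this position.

6

Row A is a plain Nim row of size 4, so its Grundy value is 4.
Build the Grundy sequence for row B with g(k) = mex{g(k−s) : s ∈ {3, 4}, s ≤ k}:
g(0) = mex{} = 0
g(1) = mex{} = 0
g(2) = mex{} = 0
g(3) = mex{0} = 1
g(4) = mex{0} = 1
g(5) = mex{0} = 1
g(6) = mex{0,1} = 2
g(7) = mex{1} = 0
g(8) = mex{1} = 0
g(9) = mex{1,2} = 0
g(10) = mex{0,2} = 1
g(11) = mex{0} = 1
g(12) = mex{0} = 1
g(13) = mex{0,1} = 2
So g(13) = 2.
By the Sprague-Grundy theorem, the Grundy value of a sum of independent games is the XOR of the component values.
Combined value = 4 XOR 2 = 6.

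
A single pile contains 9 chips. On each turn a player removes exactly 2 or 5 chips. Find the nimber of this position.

Grundy values for subtraction set {2, 5}:
g(0) = mex{} = 0
g(1) = mex{} = 0
g(2) = mex{0} = 1
g(3) = mex{0} = 1
g(4) = mex{1} = 0
g(5) = mex{0,1} = 2
g(6) = mex{0} = 1
g(7) = mex{1,2} = 0
g(8) = mex{1} = 0
g(9) = mex{0} = 1
So g(9) = 1.

1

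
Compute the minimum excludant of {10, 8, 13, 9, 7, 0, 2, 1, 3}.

The values 0, 1, 2, 3 are all present; 4 is the first non-negative integer missing from the set.

4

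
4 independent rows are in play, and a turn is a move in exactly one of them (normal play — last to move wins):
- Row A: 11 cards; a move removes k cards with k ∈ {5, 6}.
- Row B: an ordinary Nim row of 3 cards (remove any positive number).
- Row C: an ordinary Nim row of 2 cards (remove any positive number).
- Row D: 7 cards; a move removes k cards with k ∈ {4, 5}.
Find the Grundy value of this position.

0

Build the Grundy sequence for row A with g(k) = mex{g(k−s) : s ∈ {5, 6}, s ≤ k}:
g(0) = mex{} = 0
g(1) = mex{} = 0
g(2) = mex{} = 0
g(3) = mex{} = 0
g(4) = mex{} = 0
g(5) = mex{0} = 1
g(6) = mex{0} = 1
g(7) = mex{0} = 1
g(8) = mex{0} = 1
g(9) = mex{0} = 1
g(10) = mex{0,1} = 2
g(11) = mex{1} = 0
So g(11) = 0.
Row B is a plain Nim row of size 3, so its Grundy value is 3.
Row C is a plain Nim row of size 2, so its Grundy value is 2.
For row D, compute g(0), g(1), … with moves {4, 5}:
k:     0  1  2  3  4  5  6  7
g(k):  0  0  0  0  1  1  1  1
So g(7) = 1.
The value of a disjunctive sum is the nim-sum of the parts.
Combined value = 0 XOR 3 XOR 2 XOR 1 = 0.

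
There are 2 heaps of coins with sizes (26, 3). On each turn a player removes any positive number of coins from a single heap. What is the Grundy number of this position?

In binary:
  11010  (26)
  00011  (3)
  -----
  11001  (25)

25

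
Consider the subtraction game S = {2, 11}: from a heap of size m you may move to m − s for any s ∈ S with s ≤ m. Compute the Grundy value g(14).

0

Grundy values for subtraction set {2, 11}:
k:     0  1  2  3  4  5  6  7  8  9 10 11 12 13 14
g(k):  0  0  1  1  0  0  1  1  0  0  1  1  2  0  0
So g(14) = 0.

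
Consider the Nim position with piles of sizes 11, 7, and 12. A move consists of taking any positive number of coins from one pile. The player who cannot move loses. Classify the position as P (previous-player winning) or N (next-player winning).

Bitwise XOR of the heap sizes:
  1011  (11)
  0111  (7)
  1100  (12)
  ----
  0000  (0)
The nim-sum is 0, so this is a P-position: the player to move is in a losing position under optimal play.

P-position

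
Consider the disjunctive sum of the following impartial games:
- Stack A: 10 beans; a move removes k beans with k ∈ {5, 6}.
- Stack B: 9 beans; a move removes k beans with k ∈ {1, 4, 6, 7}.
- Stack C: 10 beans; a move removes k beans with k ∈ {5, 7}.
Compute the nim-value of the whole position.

2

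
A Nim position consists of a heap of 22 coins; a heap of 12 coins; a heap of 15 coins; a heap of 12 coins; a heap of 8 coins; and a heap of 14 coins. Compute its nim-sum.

Nim-sum: 22 ⊕ 12 ⊕ 15 ⊕ 12 ⊕ 8 ⊕ 14 = 31.

31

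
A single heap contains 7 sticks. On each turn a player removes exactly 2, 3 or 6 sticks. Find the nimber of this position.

Grundy values for subtraction set {2, 3, 6}:
k:     0  1  2  3  4  5  6  7
g(k):  0  0  1  1  2  0  3  1
So g(7) = 1.

1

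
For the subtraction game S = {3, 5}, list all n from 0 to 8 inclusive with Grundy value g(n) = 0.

0, 1, 2, 8

Compute g(0), g(1), … for moves {3, 5}:
k:     0  1  2  3  4  5  6  7  8
g(k):  0  0  0  1  1  1  2  2  0
The P-positions (g = 0) in 0..8 are 0, 1, 2, 8.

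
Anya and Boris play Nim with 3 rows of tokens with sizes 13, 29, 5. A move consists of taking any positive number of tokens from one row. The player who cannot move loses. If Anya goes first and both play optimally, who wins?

Anya wins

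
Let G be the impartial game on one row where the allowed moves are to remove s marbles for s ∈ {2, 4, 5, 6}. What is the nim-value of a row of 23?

3

Build the Grundy sequence with g(k) = mex{g(k−s) : s ∈ {2, 4, 5, 6}, s ≤ k}:
k:     0  1  2  3  4  5  6  7  8  9 10 11 12 13 14 15 16 17 18 19 20 21 22 23
g(k):  0  0  1  1  2  2  3  3  0  0  1  1  2  2  3  3  0  0  1  1  2  2  3  3
So g(23) = 3.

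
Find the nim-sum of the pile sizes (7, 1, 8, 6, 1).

Nim-sum: 7 ⊕ 1 ⊕ 8 ⊕ 6 ⊕ 1 = 9.

9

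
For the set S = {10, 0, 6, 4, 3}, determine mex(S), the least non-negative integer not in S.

0 is in the set but 1 is not, so the mex is 1.

1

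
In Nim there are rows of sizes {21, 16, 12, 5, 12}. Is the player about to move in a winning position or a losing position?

Losing position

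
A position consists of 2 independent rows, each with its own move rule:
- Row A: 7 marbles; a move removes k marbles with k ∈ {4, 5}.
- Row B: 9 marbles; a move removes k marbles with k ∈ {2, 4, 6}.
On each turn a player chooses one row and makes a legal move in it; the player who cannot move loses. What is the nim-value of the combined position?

Grundy values for row A (subtraction set {4, 5}):
k:     0  1  2  3  4  5  6  7
g(k):  0  0  0  0  1  1  1  1
So g(7) = 1.
Grundy values for row B (subtraction set {2, 4, 6}):
k:     0  1  2  3  4  5  6  7  8  9
g(k):  0  0  1  1  2  2  3  3  0  0
So g(9) = 0.
The value of a disjunctive sum is the nim-sum of the parts.
Combined value = 1 XOR 0 = 1.

1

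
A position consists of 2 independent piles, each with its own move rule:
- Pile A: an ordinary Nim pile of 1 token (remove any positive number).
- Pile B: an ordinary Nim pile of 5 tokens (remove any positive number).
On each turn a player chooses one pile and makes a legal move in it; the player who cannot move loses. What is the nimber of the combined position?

Pile A is a plain Nim pile of size 1, so its Grundy value is 1.
Pile B is a plain Nim pile of size 5, so its Grundy value is 5.
By the Sprague-Grundy theorem, the Grundy value of a sum of independent games is the XOR of the component values.
Combined value = 1 ⊕ 5 = 4.

4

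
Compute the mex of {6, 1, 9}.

0

0 is not in the set, so the mex is 0.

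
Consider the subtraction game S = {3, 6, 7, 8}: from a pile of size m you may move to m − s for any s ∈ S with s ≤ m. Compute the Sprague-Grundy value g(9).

3

Build the Grundy sequence with g(k) = mex{g(k−s) : s ∈ {3, 6, 7, 8}, s ≤ k}:
g(0) = mex{} = 0
g(1) = mex{} = 0
g(2) = mex{} = 0
g(3) = mex{0} = 1
g(4) = mex{0} = 1
g(5) = mex{0} = 1
g(6) = mex{0,1} = 2
g(7) = mex{0,1} = 2
g(8) = mex{0,1} = 2
g(9) = mex{0,1,2} = 3
So g(9) = 3.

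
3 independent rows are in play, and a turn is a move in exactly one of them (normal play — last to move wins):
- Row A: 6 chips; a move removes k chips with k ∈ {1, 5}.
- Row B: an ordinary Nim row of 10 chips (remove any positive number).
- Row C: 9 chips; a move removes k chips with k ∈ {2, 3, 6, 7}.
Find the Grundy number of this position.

For row A, compute g(0), g(1), … with moves {1, 5}:
g(0) = mex{} = 0
g(1) = mex{0} = 1
g(2) = mex{1} = 0
g(3) = mex{0} = 1
g(4) = mex{1} = 0
g(5) = mex{0} = 1
g(6) = mex{1} = 0
So g(6) = 0.
Row B is a plain Nim row of size 10, so its Grundy value is 10.
Grundy values for row C (subtraction set {2, 3, 6, 7}):
g(0) = mex{} = 0
g(1) = mex{} = 0
g(2) = mex{0} = 1
g(3) = mex{0} = 1
g(4) = mex{0,1} = 2
g(5) = mex{1} = 0
g(6) = mex{0,1,2} = 3
g(7) = mex{0,2} = 1
g(8) = mex{0,1,3} = 2
g(9) = mex{1,3} = 0
So g(9) = 0.
The value of a disjunctive sum is the nim-sum of the parts.
Combined value = 0 ⊕ 10 ⊕ 0 = 10.

10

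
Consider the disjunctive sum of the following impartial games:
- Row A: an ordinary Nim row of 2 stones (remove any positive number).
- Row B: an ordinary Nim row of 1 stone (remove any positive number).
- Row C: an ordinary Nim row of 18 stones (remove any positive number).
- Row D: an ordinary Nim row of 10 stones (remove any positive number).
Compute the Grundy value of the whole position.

27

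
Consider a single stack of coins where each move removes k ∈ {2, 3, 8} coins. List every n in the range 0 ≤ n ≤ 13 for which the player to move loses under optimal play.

Compute g(0), g(1), … for moves {2, 3, 8}:
k:     0  1  2  3  4  5  6  7  8  9 10 11 12 13
g(k):  0  0  1  1  2  0  0  1  1  2  0  0  1  1
The P-positions (g = 0) in 0..13 are 0, 1, 5, 6, 10, 11.

0, 1, 5, 6, 10, 11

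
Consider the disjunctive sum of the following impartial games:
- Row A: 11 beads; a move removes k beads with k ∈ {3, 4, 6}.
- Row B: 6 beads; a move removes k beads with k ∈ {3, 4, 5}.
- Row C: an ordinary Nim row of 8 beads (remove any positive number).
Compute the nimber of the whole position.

Grundy values for row A (subtraction set {3, 4, 6}):
k:     0  1  2  3  4  5  6  7  8  9 10 11
g(k):  0  0  0  1  1  1  2  2  2  0  0  0
So g(11) = 0.
Build the Grundy sequence for row B with g(k) = mex{g(k−s) : s ∈ {3, 4, 5}, s ≤ k}:
k:     0  1  2  3  4  5  6
g(k):  0  0  0  1  1  1  2
So g(6) = 2.
Row C is a plain Nim row of size 8, so its Grundy value is 8.
By the Sprague-Grundy theorem, the Grundy value of a sum of independent games is the XOR of the component values.
Combined value = 0 XOR 2 XOR 8 = 10.

10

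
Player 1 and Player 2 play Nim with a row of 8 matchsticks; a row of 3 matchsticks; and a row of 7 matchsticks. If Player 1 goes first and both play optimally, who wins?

Nim-sum: 8 ^ 3 ^ 7 = 12.
The nim-sum is 12 ≠ 0, so this is an N-position: the player to move can win; Player 1 has a winning move.

Player 1 wins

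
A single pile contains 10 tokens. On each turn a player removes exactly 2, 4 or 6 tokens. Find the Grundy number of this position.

1

Build the Grundy sequence with g(k) = mex{g(k−s) : s ∈ {2, 4, 6}, s ≤ k}:
k:     0  1  2  3  4  5  6  7  8  9 10
g(k):  0  0  1  1  2  2  3  3  0  0  1
So g(10) = 1.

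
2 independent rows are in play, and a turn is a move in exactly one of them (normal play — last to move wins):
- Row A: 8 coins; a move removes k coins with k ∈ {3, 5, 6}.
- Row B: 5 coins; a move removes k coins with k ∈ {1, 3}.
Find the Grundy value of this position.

3

Build the Grundy sequence for row A with g(k) = mex{g(k−s) : s ∈ {3, 5, 6}, s ≤ k}:
g(0) = mex{} = 0
g(1) = mex{} = 0
g(2) = mex{} = 0
g(3) = mex{0} = 1
g(4) = mex{0} = 1
g(5) = mex{0} = 1
g(6) = mex{0,1} = 2
g(7) = mex{0,1} = 2
g(8) = mex{0,1} = 2
So g(8) = 2.
Build the Grundy sequence for row B with g(k) = mex{g(k−s) : s ∈ {1, 3}, s ≤ k}:
k:     0  1  2  3  4  5
g(k):  0  1  0  1  0  1
So g(5) = 1.
The value of a disjunctive sum is the nim-sum of the parts.
Combined value = 2 ⊕ 1 = 3.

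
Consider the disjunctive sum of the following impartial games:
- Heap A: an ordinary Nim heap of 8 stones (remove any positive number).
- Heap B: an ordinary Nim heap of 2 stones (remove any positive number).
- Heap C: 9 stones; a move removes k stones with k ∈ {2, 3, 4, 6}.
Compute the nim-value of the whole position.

Heap A is a plain Nim heap of size 8, so its Grundy value is 8.
Heap B is a plain Nim heap of size 2, so its Grundy value is 2.
For heap C, compute g(0), g(1), … with moves {2, 3, 4, 6}:
k:     0  1  2  3  4  5  6  7  8  9
g(k):  0  0  1  1  2  2  3  3  0  0
So g(9) = 0.
By the Sprague-Grundy theorem, the Grundy value of a sum of independent games is the XOR of the component values.
Combined value = 8 XOR 2 XOR 0 = 10.

10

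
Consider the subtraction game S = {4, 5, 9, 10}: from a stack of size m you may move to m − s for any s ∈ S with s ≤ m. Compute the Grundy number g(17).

0

Grundy values for subtraction set {4, 5, 9, 10}:
k:     0  1  2  3  4  5  6  7  8  9 10 11 12 13 14 15 16 17
g(k):  0  0  0  0  1  1  1  1  2  2  2  2  3  3  0  0  0  0
So g(17) = 0.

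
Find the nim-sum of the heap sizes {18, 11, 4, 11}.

Nim-sum: 18 ⊕ 11 ⊕ 4 ⊕ 11 = 22.

22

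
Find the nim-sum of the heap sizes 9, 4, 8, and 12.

9

Compute the nim-sum pairwise:
9 XOR 4 = 13
13 XOR 8 = 5
5 XOR 12 = 9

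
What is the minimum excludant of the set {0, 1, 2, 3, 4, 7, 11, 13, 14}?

5

The values 0, 1, 2, 3, 4 are all present; 5 is the first non-negative integer missing from the set.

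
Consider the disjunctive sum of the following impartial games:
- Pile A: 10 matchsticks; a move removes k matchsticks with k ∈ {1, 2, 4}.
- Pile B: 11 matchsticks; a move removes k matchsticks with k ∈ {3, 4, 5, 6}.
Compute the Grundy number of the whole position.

1

Build the Grundy sequence for pile A with g(k) = mex{g(k−s) : s ∈ {1, 2, 4}, s ≤ k}:
k:     0  1  2  3  4  5  6  7  8  9 10
g(k):  0  1  2  0  1  2  0  1  2  0  1
So g(10) = 1.
For pile B, compute g(0), g(1), … with moves {3, 4, 5, 6}:
k:     0  1  2  3  4  5  6  7  8  9 10 11
g(k):  0  0  0  1  1  1  2  2  2  0  0  0
So g(11) = 0.
The value of a disjunctive sum is the nim-sum of the parts.
Combined value = 1 ⊕ 0 = 1.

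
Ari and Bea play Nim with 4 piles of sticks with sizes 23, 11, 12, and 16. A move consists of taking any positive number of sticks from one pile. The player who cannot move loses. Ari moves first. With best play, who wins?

Bea wins

Nim-sum: 23 ⊕ 11 ⊕ 12 ⊕ 16 = 0.
The nim-sum is 0, so this is a P-position: the player to move is in a losing position under optimal play; Ari is about to move from it and so loses — Bea wins.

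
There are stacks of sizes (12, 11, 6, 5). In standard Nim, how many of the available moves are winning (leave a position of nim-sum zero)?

Nim-sum: 12 ⊕ 11 ⊕ 6 ⊕ 5 = 4.
The overall nim-sum is X = 4. A stack of size p has a winning move iff p XOR X < p (reduce it to p XOR X).
  12: 12 XOR 4 = 8 < 12 — winning move (to 8).
  11: 11 XOR 4 = 15 ≥ 11 — no move.
  6: 6 XOR 4 = 2 < 6 — winning move (to 2).
  5: 5 XOR 4 = 1 < 5 — winning move (to 1).
That gives 3 winning moves.

3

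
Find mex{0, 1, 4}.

The values 0, 1 are all present; 2 is the first non-negative integer missing from the set.

2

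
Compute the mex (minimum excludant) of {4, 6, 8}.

0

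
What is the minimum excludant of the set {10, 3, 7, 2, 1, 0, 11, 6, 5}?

4

The values 0, 1, 2, 3 are all present; 4 is the first non-negative integer missing from the set.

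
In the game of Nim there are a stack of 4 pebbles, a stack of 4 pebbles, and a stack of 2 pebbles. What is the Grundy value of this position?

Nim-sum: 4 ^ 4 ^ 2 = 2.

2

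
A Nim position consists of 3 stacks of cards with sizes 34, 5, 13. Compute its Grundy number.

42

Compute the nim-sum pairwise:
34 XOR 5 = 39
39 XOR 13 = 42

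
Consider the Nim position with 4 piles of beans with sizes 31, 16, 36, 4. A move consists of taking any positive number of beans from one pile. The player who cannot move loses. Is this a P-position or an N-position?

Nim-sum: 31 ⊕ 16 ⊕ 36 ⊕ 4 = 47.
The nim-sum is 47 ≠ 0, so this is an N-position: the player to move can win.

N-position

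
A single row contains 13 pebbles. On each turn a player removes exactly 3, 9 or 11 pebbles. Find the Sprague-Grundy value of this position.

Grundy values for subtraction set {3, 9, 11}:
g(0) = mex{} = 0
g(1) = mex{} = 0
g(2) = mex{} = 0
g(3) = mex{0} = 1
g(4) = mex{0} = 1
g(5) = mex{0} = 1
g(6) = mex{1} = 0
g(7) = mex{1} = 0
g(8) = mex{1} = 0
g(9) = mex{0} = 1
g(10) = mex{0} = 1
g(11) = mex{0} = 1
g(12) = mex{0,1} = 2
g(13) = mex{0,1} = 2
So g(13) = 2.

2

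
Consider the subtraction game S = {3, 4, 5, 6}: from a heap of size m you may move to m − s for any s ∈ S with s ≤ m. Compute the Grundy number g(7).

2

Grundy values for subtraction set {3, 4, 5, 6}:
g(0) = mex{} = 0
g(1) = mex{} = 0
g(2) = mex{} = 0
g(3) = mex{0} = 1
g(4) = mex{0} = 1
g(5) = mex{0} = 1
g(6) = mex{0,1} = 2
g(7) = mex{0,1} = 2
So g(7) = 2.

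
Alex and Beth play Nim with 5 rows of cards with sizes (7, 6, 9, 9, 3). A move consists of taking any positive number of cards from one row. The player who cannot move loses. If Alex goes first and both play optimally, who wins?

Write each in binary and XOR column by column:
  0111  (7)
  0110  (6)
  1001  (9)
  1001  (9)
  0011  (3)
  ----
  0010  (2)
The nim-sum is 2 ≠ 0, so this is an N-position: the player to move can win; Alex has a winning move.

Alex wins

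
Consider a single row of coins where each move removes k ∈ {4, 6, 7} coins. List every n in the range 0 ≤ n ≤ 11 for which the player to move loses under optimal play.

0, 1, 2, 3, 11

Build the Grundy sequence with g(k) = mex{g(k−s) : s ∈ {4, 6, 7}, s ≤ k}:
g(0) = mex{} = 0
g(1) = mex{} = 0
g(2) = mex{} = 0
g(3) = mex{} = 0
g(4) = mex{0} = 1
g(5) = mex{0} = 1
g(6) = mex{0} = 1
g(7) = mex{0} = 1
g(8) = mex{0,1} = 2
g(9) = mex{0,1} = 2
g(10) = mex{0,1} = 2
g(11) = mex{1} = 0
The P-positions (g = 0) in 0..11 are 0, 1, 2, 3, 11.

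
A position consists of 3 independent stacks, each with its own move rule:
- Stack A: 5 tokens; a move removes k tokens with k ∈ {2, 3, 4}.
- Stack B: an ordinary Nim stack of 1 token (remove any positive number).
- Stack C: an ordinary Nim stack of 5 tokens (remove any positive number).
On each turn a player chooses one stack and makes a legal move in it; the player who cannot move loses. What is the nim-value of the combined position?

6

Build the Grundy sequence for stack A with g(k) = mex{g(k−s) : s ∈ {2, 3, 4}, s ≤ k}:
k:     0  1  2  3  4  5
g(k):  0  0  1  1  2  2
So g(5) = 2.
Stack B is a plain Nim stack of size 1, so its Grundy value is 1.
Stack C is a plain Nim stack of size 5, so its Grundy value is 5.
The value of a disjunctive sum is the nim-sum of the parts.
Combined value = 2 XOR 1 XOR 5 = 6.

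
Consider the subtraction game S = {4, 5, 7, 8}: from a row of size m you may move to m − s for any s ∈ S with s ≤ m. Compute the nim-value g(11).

2

Build the Grundy sequence with g(k) = mex{g(k−s) : s ∈ {4, 5, 7, 8}, s ≤ k}:
k:     0  1  2  3  4  5  6  7  8  9 10 11
g(k):  0  0  0  0  1  1  1  1  2  2  2  2
So g(11) = 2.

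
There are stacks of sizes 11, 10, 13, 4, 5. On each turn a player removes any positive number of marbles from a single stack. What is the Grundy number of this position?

13

Bitwise XOR of the heap sizes:
  1011  (11)
  1010  (10)
  1101  (13)
  0100  (4)
  0101  (5)
  ----
  1101  (13)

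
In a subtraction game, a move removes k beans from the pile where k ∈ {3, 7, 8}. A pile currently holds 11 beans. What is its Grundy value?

Compute g(0), g(1), … for moves {3, 7, 8}:
k:     0  1  2  3  4  5  6  7  8  9 10 11
g(k):  0  0  0  1  1  1  0  2  2  1  3  0
So g(11) = 0.

0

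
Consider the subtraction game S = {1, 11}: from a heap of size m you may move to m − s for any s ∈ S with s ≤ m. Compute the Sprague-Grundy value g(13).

Build the Grundy sequence with g(k) = mex{g(k−s) : s ∈ {1, 11}, s ≤ k}:
g(0) = mex{} = 0
g(1) = mex{0} = 1
g(2) = mex{1} = 0
g(3) = mex{0} = 1
g(4) = mex{1} = 0
g(5) = mex{0} = 1
g(6) = mex{1} = 0
g(7) = mex{0} = 1
g(8) = mex{1} = 0
g(9) = mex{0} = 1
g(10) = mex{1} = 0
g(11) = mex{0} = 1
g(12) = mex{1} = 0
g(13) = mex{0} = 1
So g(13) = 1.

1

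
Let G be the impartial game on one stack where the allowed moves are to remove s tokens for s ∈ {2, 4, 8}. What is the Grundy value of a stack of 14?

1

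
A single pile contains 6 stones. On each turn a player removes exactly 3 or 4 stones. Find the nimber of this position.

2

Compute g(0), g(1), … for moves {3, 4}:
k:     0  1  2  3  4  5  6
g(k):  0  0  0  1  1  1  2
So g(6) = 2.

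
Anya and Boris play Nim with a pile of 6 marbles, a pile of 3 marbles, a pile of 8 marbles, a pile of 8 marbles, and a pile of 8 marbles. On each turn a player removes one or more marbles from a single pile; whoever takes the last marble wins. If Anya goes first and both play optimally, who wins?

Anya wins

Compute the nim-sum pairwise:
6 ^ 3 = 5
5 ^ 8 = 13
13 ^ 8 = 5
5 ^ 8 = 13
The nim-sum is 13 ≠ 0, so this is an N-position: the player to move can win; Anya has a winning move.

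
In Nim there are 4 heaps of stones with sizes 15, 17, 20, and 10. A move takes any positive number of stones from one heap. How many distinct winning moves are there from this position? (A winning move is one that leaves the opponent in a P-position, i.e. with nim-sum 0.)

0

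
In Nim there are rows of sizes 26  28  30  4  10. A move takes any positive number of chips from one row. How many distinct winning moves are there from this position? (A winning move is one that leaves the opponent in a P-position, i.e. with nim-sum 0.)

Compute the nim-sum pairwise:
26 XOR 28 = 6
6 XOR 30 = 24
24 XOR 4 = 28
28 XOR 10 = 22
The overall nim-sum is X = 22. A row of size p has a winning move iff p XOR X < p (reduce it to p XOR X).
  26: 26 XOR 22 = 12 < 26 — winning move (to 12).
  28: 28 XOR 22 = 10 < 28 — winning move (to 10).
  30: 30 XOR 22 = 8 < 30 — winning move (to 8).
  4: 4 XOR 22 = 18 ≥ 4 — no move.
  10: 10 XOR 22 = 28 ≥ 10 — no move.
That gives 3 winning moves.

3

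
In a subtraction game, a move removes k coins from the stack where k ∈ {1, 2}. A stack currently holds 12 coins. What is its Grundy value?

Grundy values for subtraction set {1, 2}:
k:     0  1  2  3  4  5  6  7  8  9 10 11 12
g(k):  0  1  2  0  1  2  0  1  2  0  1  2  0
So g(12) = 0.

0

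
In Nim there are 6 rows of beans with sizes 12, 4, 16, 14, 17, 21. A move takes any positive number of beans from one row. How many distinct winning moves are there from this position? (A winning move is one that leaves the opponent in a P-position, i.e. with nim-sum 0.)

3

In binary:
  01100  (12)
  00100  (4)
  10000  (16)
  01110  (14)
  10001  (17)
  10101  (21)
  -----
  10010  (18)
The overall nim-sum is X = 18. A row of size p has a winning move iff p XOR X < p (reduce it to p XOR X).
  12: 12 XOR 18 = 30 ≥ 12 — no move.
  4: 4 XOR 18 = 22 ≥ 4 — no move.
  16: 16 XOR 18 = 2 < 16 — winning move (to 2).
  14: 14 XOR 18 = 28 ≥ 14 — no move.
  17: 17 XOR 18 = 3 < 17 — winning move (to 3).
  21: 21 XOR 18 = 7 < 21 — winning move (to 7).
That gives 3 winning moves.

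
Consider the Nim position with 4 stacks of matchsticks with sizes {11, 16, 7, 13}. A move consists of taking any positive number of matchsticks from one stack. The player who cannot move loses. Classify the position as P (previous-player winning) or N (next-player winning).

N-position

Nim-sum: 11 ⊕ 16 ⊕ 7 ⊕ 13 = 17.
The nim-sum is 17 ≠ 0, so this is an N-position: the player to move can win.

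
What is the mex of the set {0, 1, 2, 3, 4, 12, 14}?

5

The values 0, 1, 2, 3, 4 are all present; 5 is the first non-negative integer missing from the set.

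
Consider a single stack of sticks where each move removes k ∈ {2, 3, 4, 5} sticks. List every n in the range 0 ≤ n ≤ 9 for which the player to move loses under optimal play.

0, 1, 7, 8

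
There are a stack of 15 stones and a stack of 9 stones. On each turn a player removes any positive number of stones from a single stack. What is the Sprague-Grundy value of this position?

6

Compute the nim-sum pairwise:
15 XOR 9 = 6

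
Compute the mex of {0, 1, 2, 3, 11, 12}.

4

The values 0, 1, 2, 3 are all present; 4 is the first non-negative integer missing from the set.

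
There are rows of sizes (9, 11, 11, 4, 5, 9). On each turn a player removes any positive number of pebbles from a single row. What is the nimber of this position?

1

Compute the nim-sum pairwise:
9 ⊕ 11 = 2
2 ⊕ 11 = 9
9 ⊕ 4 = 13
13 ⊕ 5 = 8
8 ⊕ 9 = 1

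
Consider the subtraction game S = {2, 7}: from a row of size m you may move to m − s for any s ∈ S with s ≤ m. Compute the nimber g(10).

0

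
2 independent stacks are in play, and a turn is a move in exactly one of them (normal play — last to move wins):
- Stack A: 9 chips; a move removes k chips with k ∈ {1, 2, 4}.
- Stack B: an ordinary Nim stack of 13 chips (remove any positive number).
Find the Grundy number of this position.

Grundy values for stack A (subtraction set {1, 2, 4}):
g(0) = mex{} = 0
g(1) = mex{0} = 1
g(2) = mex{0,1} = 2
g(3) = mex{1,2} = 0
g(4) = mex{0,2} = 1
g(5) = mex{0,1} = 2
g(6) = mex{1,2} = 0
g(7) = mex{0,2} = 1
g(8) = mex{0,1} = 2
g(9) = mex{1,2} = 0
So g(9) = 0.
Stack B is a plain Nim stack of size 13, so its Grundy value is 13.
The value of a disjunctive sum is the nim-sum of the parts.
Combined value = 0 ⊕ 13 = 13.

13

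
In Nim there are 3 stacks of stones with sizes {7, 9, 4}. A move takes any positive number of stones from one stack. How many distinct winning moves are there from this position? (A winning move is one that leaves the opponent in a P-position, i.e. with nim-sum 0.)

Nim-sum: 7 XOR 9 XOR 4 = 10.
The overall nim-sum is X = 10. A stack of size p has a winning move iff p XOR X < p (reduce it to p XOR X).
  7: 7 XOR 10 = 13 ≥ 7 — no move.
  9: 9 XOR 10 = 3 < 9 — winning move (to 3).
  4: 4 XOR 10 = 14 ≥ 4 — no move.
That gives 1 winning move.

1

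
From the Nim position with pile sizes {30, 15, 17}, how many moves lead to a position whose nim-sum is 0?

0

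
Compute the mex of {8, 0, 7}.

1

0 is in the set but 1 is not, so the mex is 1.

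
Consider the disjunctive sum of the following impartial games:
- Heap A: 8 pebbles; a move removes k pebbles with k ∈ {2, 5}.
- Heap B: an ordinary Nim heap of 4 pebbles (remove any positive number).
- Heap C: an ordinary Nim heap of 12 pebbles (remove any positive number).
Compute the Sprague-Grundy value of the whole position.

8

Grundy values for heap A (subtraction set {2, 5}):
k:     0  1  2  3  4  5  6  7  8
g(k):  0  0  1  1  0  2  1  0  0
So g(8) = 0.
Heap B is a plain Nim heap of size 4, so its Grundy value is 4.
Heap C is a plain Nim heap of size 12, so its Grundy value is 12.
By the Sprague-Grundy theorem, the Grundy value of a sum of independent games is the XOR of the component values.
Combined value = 0 ⊕ 4 ⊕ 12 = 8.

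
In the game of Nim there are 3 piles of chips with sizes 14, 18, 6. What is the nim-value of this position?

Compute the nim-sum pairwise:
14 ⊕ 18 = 28
28 ⊕ 6 = 26

26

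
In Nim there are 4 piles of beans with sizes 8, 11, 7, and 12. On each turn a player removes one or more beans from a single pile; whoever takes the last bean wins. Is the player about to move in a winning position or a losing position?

Compute the nim-sum pairwise:
8 ^ 11 = 3
3 ^ 7 = 4
4 ^ 12 = 8
The nim-sum is 8 ≠ 0, so this is an N-position: the player to move can win.

Winning position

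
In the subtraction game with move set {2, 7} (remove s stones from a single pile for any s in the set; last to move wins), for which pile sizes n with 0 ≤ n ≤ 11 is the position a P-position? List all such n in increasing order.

0, 1, 4, 5, 9, 10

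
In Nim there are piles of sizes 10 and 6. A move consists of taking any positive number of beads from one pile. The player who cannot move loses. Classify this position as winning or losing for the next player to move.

Write each in binary and XOR column by column:
  1010  (10)
  0110  (6)
  ----
  1100  (12)
The nim-sum is 12 ≠ 0, so this is an N-position: the player to move can win.

Winning position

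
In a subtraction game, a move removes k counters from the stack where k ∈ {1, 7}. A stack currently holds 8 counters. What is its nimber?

0

Grundy values for subtraction set {1, 7}:
g(0) = mex{} = 0
g(1) = mex{0} = 1
g(2) = mex{1} = 0
g(3) = mex{0} = 1
g(4) = mex{1} = 0
g(5) = mex{0} = 1
g(6) = mex{1} = 0
g(7) = mex{0} = 1
g(8) = mex{1} = 0
So g(8) = 0.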